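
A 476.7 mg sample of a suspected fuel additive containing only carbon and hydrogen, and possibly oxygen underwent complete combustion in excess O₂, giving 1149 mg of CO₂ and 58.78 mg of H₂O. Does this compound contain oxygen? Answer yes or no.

mol C = 1.149 g CO₂ ÷ 44.009 g/mol = 0.026108 mol
mol H = 2 × 0.05878 g H₂O ÷ 18.015 g/mol = 0.0065257 mol
C and H account for only 0.32016 g of the 0.4767 g sample; the remaining 0.15654 g must be oxygen.

yes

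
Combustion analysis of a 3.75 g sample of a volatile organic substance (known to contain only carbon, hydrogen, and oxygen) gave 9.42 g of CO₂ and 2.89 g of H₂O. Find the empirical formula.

mol C = 9.42 g CO₂ ÷ 44.009 g/mol = 0.2140 mol
mol H = 2 × 2.89 g H₂O ÷ 18.015 g/mol = 0.3208 mol
mass O = 3.75 − (2.571 + 0.3234) = 0.8557 g → mol O = 0.8557 ÷ 15.999 = 0.05348 mol
Divide by the smallest (0.05348 mol): C 4.002, H 5.999, O 1.000

C4H6O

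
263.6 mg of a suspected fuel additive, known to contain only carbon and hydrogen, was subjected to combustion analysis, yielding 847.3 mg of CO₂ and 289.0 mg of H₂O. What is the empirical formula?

C3H5

mol C = 0.8473 g CO₂ ÷ 44.009 g/mol = 0.019253 mol
mol H = 2 × 0.2890 g H₂O ÷ 18.015 g/mol = 0.032084 mol
Divide by the smallest (0.019253 mol): C 1.000, H 1.666
Multiplying each by 3 gives whole numbers: C 3.00, H 5.00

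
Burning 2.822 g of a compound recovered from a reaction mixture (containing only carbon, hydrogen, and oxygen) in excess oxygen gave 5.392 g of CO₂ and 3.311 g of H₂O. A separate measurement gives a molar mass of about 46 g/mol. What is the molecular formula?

C2H6O

mol C = 5.392 g CO₂ ÷ 44.009 g/mol = 0.12252 mol
mol H = 2 × 3.311 g H₂O ÷ 18.015 g/mol = 0.36758 mol
mass O = 2.822 − (1.4716 + 0.37052) = 0.97988 g → mol O = 0.97988 ÷ 15.999 = 0.061247 mol
Divide by the smallest (0.061247 mol): C 2.000, H 6.002, O 1.000
Empirical formula: C2H6O
Empirical-formula mass = 46.07 g/mol; 46 ÷ 46.07 ≈ 1, so the molecular formula is C2H6O.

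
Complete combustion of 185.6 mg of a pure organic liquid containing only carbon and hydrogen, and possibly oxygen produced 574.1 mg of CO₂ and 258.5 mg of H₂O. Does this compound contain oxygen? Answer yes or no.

mol C = 0.5741 g CO₂ ÷ 44.009 g/mol = 0.013045 mol
mol H = 2 × 0.2585 g H₂O ÷ 18.015 g/mol = 0.028698 mol
C and H together account for 0.18561 g — essentially the entire 0.1856 g sample — so the compound contains no oxygen.

no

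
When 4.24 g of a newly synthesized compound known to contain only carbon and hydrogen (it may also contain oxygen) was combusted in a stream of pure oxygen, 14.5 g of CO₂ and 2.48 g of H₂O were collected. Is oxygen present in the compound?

mol C = 14.5 g CO₂ ÷ 44.009 g/mol = 0.3295 mol
mol H = 2 × 2.48 g H₂O ÷ 18.015 g/mol = 0.2753 mol
C and H together account for 4.235 g — essentially the entire 4.24 g sample — so the compound contains no oxygen.

no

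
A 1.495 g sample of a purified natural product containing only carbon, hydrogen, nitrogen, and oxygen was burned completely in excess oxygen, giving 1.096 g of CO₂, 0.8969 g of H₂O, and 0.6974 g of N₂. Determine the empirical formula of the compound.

CH4N2O

mol C = 1.096 g CO₂ ÷ 44.009 g/mol = 0.024904 mol
mol H = 2 × 0.8969 g H₂O ÷ 18.015 g/mol = 0.099573 mol
mol N = 2 × 0.6974 g N₂ ÷ 28.014 g/mol = 0.049789 mol
mass O = 1.495 − (0.29912 + 0.10037 + 0.69740) = 0.39811 g → mol O = 0.39811 ÷ 15.999 = 0.024883 mol
Divide by the smallest (0.024883 mol): C 1.001, H 4.002, N 2.001, O 1.000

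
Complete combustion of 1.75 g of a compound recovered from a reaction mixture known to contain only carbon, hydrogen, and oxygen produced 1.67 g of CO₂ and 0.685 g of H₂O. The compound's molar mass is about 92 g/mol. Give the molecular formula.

mol C = 1.67 g CO₂ ÷ 44.009 g/mol = 0.03795 mol
mol H = 2 × 0.685 g H₂O ÷ 18.015 g/mol = 0.07605 mol
mass O = 1.75 − (0.4558 + 0.07666) = 1.218 g → mol O = 1.218 ÷ 15.999 = 0.07610 mol
Divide by the smallest (0.03795 mol): C 1.000, H 2.004, O 2.006
Empirical formula: CH2O2
Empirical-formula mass = 46.02 g/mol; 92 ÷ 46.02 ≈ 2, so the molecular formula is C2H4O4.

C2H4O4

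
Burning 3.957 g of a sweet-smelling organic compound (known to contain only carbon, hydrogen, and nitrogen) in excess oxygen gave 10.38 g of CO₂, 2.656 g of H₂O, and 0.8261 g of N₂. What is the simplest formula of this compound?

mol C = 10.38 g CO₂ ÷ 44.009 g/mol = 0.23586 mol
mol H = 2 × 2.656 g H₂O ÷ 18.015 g/mol = 0.29487 mol
mol N = 2 × 0.8261 g N₂ ÷ 28.014 g/mol = 0.058978 mol
Divide by the smallest (0.058978 mol): C 3.999, H 5.000, N 1.000

C4H5N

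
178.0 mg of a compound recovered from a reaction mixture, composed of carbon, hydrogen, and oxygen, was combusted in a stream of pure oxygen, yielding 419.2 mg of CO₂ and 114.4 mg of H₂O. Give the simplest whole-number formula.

C3H4O

mol C = 0.4192 g CO₂ ÷ 44.009 g/mol = 0.0095253 mol
mol H = 2 × 0.1144 g H₂O ÷ 18.015 g/mol = 0.012701 mol
mass O = 0.1780 − (0.11441 + 0.012802) = 0.050789 g → mol O = 0.050789 ÷ 15.999 = 0.0031745 mol
Divide by the smallest (0.0031745 mol): C 3.001, H 4.001, O 1.000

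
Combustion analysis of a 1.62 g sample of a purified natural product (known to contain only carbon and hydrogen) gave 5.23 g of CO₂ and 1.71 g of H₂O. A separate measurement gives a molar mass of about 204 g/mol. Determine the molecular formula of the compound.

mol C = 5.23 g CO₂ ÷ 44.009 g/mol = 0.1188 mol
mol H = 2 × 1.71 g H₂O ÷ 18.015 g/mol = 0.1898 mol
Divide by the smallest (0.1188 mol): C 1.000, H 1.597
Multiplying each by 5 gives whole numbers: C 5.00, H 7.99
Empirical formula: C5H8
Empirical-formula mass = 68.12 g/mol; 204 ÷ 68.12 ≈ 3, so the molecular formula is C15H24.

C15H24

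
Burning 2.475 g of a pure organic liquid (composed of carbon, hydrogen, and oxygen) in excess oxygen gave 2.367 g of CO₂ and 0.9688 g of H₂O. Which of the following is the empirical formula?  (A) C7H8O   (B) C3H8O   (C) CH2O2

(C) CH2O2

mol C = 2.367 g CO₂ ÷ 44.009 g/mol = 0.053784 mol
mol H = 2 × 0.9688 g H₂O ÷ 18.015 g/mol = 0.10755 mol
mass O = 2.475 − (0.64601 + 0.10842) = 1.7206 g → mol O = 1.7206 ÷ 15.999 = 0.10754 mol
Divide by the smallest (0.053784 mol): C 1.000, H 2.000, O 2.000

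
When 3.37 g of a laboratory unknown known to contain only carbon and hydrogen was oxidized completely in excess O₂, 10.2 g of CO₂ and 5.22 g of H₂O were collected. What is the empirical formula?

mol C = 10.2 g CO₂ ÷ 44.009 g/mol = 0.2318 mol
mol H = 2 × 5.22 g H₂O ÷ 18.015 g/mol = 0.5795 mol
Divide by the smallest (0.2318 mol): C 1.000, H 2.500
Multiplying each by 2 gives whole numbers: C 2.00, H 5.00

C2H5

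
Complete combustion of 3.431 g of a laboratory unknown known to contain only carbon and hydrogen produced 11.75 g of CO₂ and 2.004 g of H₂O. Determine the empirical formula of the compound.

mol C = 11.75 g CO₂ ÷ 44.009 g/mol = 0.26699 mol
mol H = 2 × 2.004 g H₂O ÷ 18.015 g/mol = 0.22248 mol
Divide by the smallest (0.22248 mol): C 1.200, H 1.000
Multiplying each by 5 gives whole numbers: C 6.00, H 5.00

C6H5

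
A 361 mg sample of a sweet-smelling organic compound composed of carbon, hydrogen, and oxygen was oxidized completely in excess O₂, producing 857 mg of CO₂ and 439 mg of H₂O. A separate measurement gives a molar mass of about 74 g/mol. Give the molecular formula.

C4H10O

mol C = 0.857 g CO₂ ÷ 44.009 g/mol = 0.01947 mol
mol H = 2 × 0.439 g H₂O ÷ 18.015 g/mol = 0.04874 mol
mass O = 0.361 − (0.2339 + 0.04913) = 0.07798 g → mol O = 0.07798 ÷ 15.999 = 0.004874 mol
Divide by the smallest (0.004874 mol): C 3.995, H 9.999, O 1.000
Empirical formula: C4H10O
Empirical-formula mass = 74.12 g/mol; 74 ÷ 74.12 ≈ 1, so the molecular formula is C4H10O.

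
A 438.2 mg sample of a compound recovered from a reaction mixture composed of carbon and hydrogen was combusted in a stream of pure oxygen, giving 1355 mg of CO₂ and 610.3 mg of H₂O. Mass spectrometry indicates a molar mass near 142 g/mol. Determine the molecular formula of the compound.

mol C = 1.355 g CO₂ ÷ 44.009 g/mol = 0.030789 mol
mol H = 2 × 0.6103 g H₂O ÷ 18.015 g/mol = 0.067755 mol
Divide by the smallest (0.030789 mol): C 1.000, H 2.201
Multiplying each by 5 gives whole numbers: C 5.00, H 11.00
Empirical formula: C5H11
Empirical-formula mass = 71.14 g/mol; 142 ÷ 71.14 ≈ 2, so the molecular formula is C10H22.

C10H22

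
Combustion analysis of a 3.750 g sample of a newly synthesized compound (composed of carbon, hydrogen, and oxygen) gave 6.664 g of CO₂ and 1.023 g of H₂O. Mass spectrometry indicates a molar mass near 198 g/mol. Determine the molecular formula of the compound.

mol C = 6.664 g CO₂ ÷ 44.009 g/mol = 0.15142 mol
mol H = 2 × 1.023 g H₂O ÷ 18.015 g/mol = 0.11357 mol
mass O = 3.750 − (1.8187 + 0.11448) = 1.8168 g → mol O = 1.8168 ÷ 15.999 = 0.11356 mol
Divide by the smallest (0.11356 mol): C 1.333, H 1.000, O 1.000
Multiplying each by 3 gives whole numbers: C 4.00, H 3.00, O 3.00
Empirical formula: C4H3O3
Empirical-formula mass = 99.06 g/mol; 198 ÷ 99.06 ≈ 2, so the molecular formula is C8H6O6.

C8H6O6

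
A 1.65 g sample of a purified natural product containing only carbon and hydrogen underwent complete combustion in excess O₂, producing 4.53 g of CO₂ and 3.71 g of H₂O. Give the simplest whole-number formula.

mol C = 4.53 g CO₂ ÷ 44.009 g/mol = 0.1029 mol
mol H = 2 × 3.71 g H₂O ÷ 18.015 g/mol = 0.4119 mol
Divide by the smallest (0.1029 mol): C 1.000, H 4.001

CH4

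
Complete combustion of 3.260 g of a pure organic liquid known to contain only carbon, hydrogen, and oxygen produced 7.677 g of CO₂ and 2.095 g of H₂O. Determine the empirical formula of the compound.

C3H4O

mol C = 7.677 g CO₂ ÷ 44.009 g/mol = 0.17444 mol
mol H = 2 × 2.095 g H₂O ÷ 18.015 g/mol = 0.23258 mol
mass O = 3.260 − (2.0952 + 0.23444) = 0.93034 g → mol O = 0.93034 ÷ 15.999 = 0.058150 mol
Divide by the smallest (0.058150 mol): C 3.000, H 4.000, O 1.000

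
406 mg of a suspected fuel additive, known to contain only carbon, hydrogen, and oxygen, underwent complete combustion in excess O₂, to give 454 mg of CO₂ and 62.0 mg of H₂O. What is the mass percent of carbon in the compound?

30.5%

mol C = 0.454 g CO₂ ÷ 44.009 g/mol = 0.01032 mol
mol H = 2 × 0.0620 g H₂O ÷ 18.015 g/mol = 0.006883 mol
mass O = 0.406 − (0.1239 + 0.006938) = 0.2752 g → mol O = 0.2752 ÷ 15.999 = 0.01720 mol
mass % C = 0.1239 g ÷ 0.406 g × 100%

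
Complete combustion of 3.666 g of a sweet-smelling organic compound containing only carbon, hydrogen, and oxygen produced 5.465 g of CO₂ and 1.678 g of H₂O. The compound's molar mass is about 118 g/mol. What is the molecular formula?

mol C = 5.465 g CO₂ ÷ 44.009 g/mol = 0.12418 mol
mol H = 2 × 1.678 g H₂O ÷ 18.015 g/mol = 0.18629 mol
mass O = 3.666 − (1.4915 + 0.18778) = 1.9867 g → mol O = 1.9867 ÷ 15.999 = 0.12418 mol
Divide by the smallest (0.12418 mol): C 1.000, H 1.500, O 1.000
Multiplying each by 2 gives whole numbers: C 2.00, H 3.00, O 2.00
Empirical formula: C2H3O2
Empirical-formula mass = 59.04 g/mol; 118 ÷ 59.04 ≈ 2, so the molecular formula is C4H6O4.

C4H6O4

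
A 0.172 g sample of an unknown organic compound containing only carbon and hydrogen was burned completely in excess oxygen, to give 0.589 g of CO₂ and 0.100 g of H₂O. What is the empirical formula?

C6H5

mol C = 0.589 g CO₂ ÷ 44.009 g/mol = 0.01338 mol
mol H = 2 × 0.100 g H₂O ÷ 18.015 g/mol = 0.01110 mol
Divide by the smallest (0.01110 mol): C 1.206, H 1.000
Multiplying each by 5 gives whole numbers: C 6.03, H 5.00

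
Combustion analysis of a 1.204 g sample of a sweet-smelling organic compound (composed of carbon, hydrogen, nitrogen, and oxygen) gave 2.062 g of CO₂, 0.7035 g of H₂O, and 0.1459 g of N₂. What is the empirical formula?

mol C = 2.062 g CO₂ ÷ 44.009 g/mol = 0.046854 mol
mol H = 2 × 0.7035 g H₂O ÷ 18.015 g/mol = 0.078102 mol
mol N = 2 × 0.1459 g N₂ ÷ 28.014 g/mol = 0.010416 mol
mass O = 1.204 − (0.56276 + 0.078726 + 0.14590) = 0.41661 g → mol O = 0.41661 ÷ 15.999 = 0.026040 mol
Divide by the smallest (0.010416 mol): C 4.498, H 7.498, N 1.000, O 2.500
Multiplying each by 2 gives whole numbers: C 9.00, H 15.00, N 2.00, O 5.00

C9H15N2O5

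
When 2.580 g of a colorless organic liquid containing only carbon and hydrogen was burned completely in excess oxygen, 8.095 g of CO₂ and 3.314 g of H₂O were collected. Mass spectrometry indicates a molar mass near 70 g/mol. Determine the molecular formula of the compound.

mol C = 8.095 g CO₂ ÷ 44.009 g/mol = 0.18394 mol
mol H = 2 × 3.314 g H₂O ÷ 18.015 g/mol = 0.36792 mol
Divide by the smallest (0.18394 mol): C 1.000, H 2.000
Empirical formula: CH2
Empirical-formula mass = 14.03 g/mol; 70 ÷ 14.03 ≈ 5, so the molecular formula is C5H10.

C5H10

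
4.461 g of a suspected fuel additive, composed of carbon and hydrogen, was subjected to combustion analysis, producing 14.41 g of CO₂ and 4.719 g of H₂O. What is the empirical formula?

C5H8

mol C = 14.41 g CO₂ ÷ 44.009 g/mol = 0.32743 mol
mol H = 2 × 4.719 g H₂O ÷ 18.015 g/mol = 0.52390 mol
Divide by the smallest (0.32743 mol): C 1.000, H 1.600
Multiplying each by 5 gives whole numbers: C 5.00, H 8.00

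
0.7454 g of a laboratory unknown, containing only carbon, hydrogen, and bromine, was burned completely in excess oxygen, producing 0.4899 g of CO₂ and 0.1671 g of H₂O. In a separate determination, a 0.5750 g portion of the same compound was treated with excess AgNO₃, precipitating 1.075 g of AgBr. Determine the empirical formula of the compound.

C3H5Br2

mol C = 0.4899 g CO₂ ÷ 44.009 g/mol = 0.011132 mol
mol H = 2 × 0.1671 g H₂O ÷ 18.015 g/mol = 0.018551 mol
From the AgBr data: mol Br per gram of compound = (1.075 ÷ 187.772) ÷ 0.5750 = 0.0099566 mol/g, so in the 0.7454 g combustion sample mol Br = 0.0074216 mol
Divide by the smallest (0.0074216 mol): C 1.500, H 2.500, Br 1.000
Multiplying each by 2 gives whole numbers: C 3.00, H 5.00, Br 2.00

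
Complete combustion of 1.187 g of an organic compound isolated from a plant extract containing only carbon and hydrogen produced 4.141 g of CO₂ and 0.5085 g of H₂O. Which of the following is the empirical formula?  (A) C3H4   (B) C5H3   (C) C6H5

mol C = 4.141 g CO₂ ÷ 44.009 g/mol = 0.094094 mol
mol H = 2 × 0.5085 g H₂O ÷ 18.015 g/mol = 0.056453 mol
Divide by the smallest (0.056453 mol): C 1.667, H 1.000
Multiplying each by 3 gives whole numbers: C 5.00, H 3.00

(B) C5H3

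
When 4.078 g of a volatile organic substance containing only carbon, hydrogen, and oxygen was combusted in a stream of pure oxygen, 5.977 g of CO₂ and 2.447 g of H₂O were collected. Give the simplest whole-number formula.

mol C = 5.977 g CO₂ ÷ 44.009 g/mol = 0.13581 mol
mol H = 2 × 2.447 g H₂O ÷ 18.015 g/mol = 0.27166 mol
mass O = 4.078 − (1.6313 + 0.27384) = 2.1729 g → mol O = 2.1729 ÷ 15.999 = 0.13582 mol
Divide by the smallest (0.13581 mol): C 1.000, H 2.000, O 1.000

CH2O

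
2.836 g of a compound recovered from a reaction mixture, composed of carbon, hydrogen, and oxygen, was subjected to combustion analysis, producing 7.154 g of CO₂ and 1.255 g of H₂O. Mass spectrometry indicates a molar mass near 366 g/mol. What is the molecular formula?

mol C = 7.154 g CO₂ ÷ 44.009 g/mol = 0.16256 mol
mol H = 2 × 1.255 g H₂O ÷ 18.015 g/mol = 0.13933 mol
mass O = 2.836 − (1.9525 + 0.14044) = 0.74308 g → mol O = 0.74308 ÷ 15.999 = 0.046445 mol
Divide by the smallest (0.046445 mol): C 3.500, H 3.000, O 1.000
Multiplying each by 2 gives whole numbers: C 7.00, H 6.00, O 2.00
Empirical formula: C7H6O2
Empirical-formula mass = 122.12 g/mol; 366 ÷ 122.12 ≈ 3, so the molecular formula is C21H18O6.

C21H18O6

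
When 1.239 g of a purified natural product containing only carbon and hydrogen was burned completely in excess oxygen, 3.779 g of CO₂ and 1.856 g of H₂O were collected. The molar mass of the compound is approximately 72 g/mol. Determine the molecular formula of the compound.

C5H12

mol C = 3.779 g CO₂ ÷ 44.009 g/mol = 0.085869 mol
mol H = 2 × 1.856 g H₂O ÷ 18.015 g/mol = 0.20605 mol
Divide by the smallest (0.085869 mol): C 1.000, H 2.400
Multiplying each by 5 gives whole numbers: C 5.00, H 12.00
Empirical formula: C5H12
Empirical-formula mass = 72.15 g/mol; 72 ÷ 72.15 ≈ 1, so the molecular formula is C5H12.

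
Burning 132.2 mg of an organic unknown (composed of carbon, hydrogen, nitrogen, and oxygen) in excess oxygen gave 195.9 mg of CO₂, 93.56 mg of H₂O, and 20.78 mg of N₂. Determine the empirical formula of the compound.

C3H7NO2

mol C = 0.1959 g CO₂ ÷ 44.009 g/mol = 0.0044514 mol
mol H = 2 × 0.09356 g H₂O ÷ 18.015 g/mol = 0.010387 mol
mol N = 2 × 0.02078 g N₂ ÷ 28.014 g/mol = 0.0014835 mol
mass O = 0.1322 − (0.053465 + 0.010470 + 0.020780) = 0.047485 g → mol O = 0.047485 ÷ 15.999 = 0.0029680 mol
Divide by the smallest (0.0014835 mol): C 3.000, H 7.001, N 1.000, O 2.001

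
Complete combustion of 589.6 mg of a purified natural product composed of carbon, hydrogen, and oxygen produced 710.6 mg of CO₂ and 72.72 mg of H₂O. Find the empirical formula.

C2HO3

mol C = 0.7106 g CO₂ ÷ 44.009 g/mol = 0.016147 mol
mol H = 2 × 0.07272 g H₂O ÷ 18.015 g/mol = 0.0080733 mol
mass O = 0.5896 − (0.19394 + 0.0081379) = 0.38752 g → mol O = 0.38752 ÷ 15.999 = 0.024222 mol
Divide by the smallest (0.0080733 mol): C 2.000, H 1.000, O 3.000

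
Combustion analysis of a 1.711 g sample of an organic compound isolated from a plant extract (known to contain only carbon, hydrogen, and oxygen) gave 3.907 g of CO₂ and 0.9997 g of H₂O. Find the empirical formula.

C8H10O3

mol C = 3.907 g CO₂ ÷ 44.009 g/mol = 0.088777 mol
mol H = 2 × 0.9997 g H₂O ÷ 18.015 g/mol = 0.11099 mol
mass O = 1.711 − (1.0663 + 0.11187) = 0.53282 g → mol O = 0.53282 ÷ 15.999 = 0.033304 mol
Divide by the smallest (0.033304 mol): C 2.666, H 3.333, O 1.000
Multiplying each by 3 gives whole numbers: C 8.00, H 10.00, O 3.00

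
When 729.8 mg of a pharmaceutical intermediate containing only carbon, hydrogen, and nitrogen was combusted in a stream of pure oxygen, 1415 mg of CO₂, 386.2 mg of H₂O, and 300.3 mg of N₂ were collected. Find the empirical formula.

mol C = 1.415 g CO₂ ÷ 44.009 g/mol = 0.032153 mol
mol H = 2 × 0.3862 g H₂O ÷ 18.015 g/mol = 0.042875 mol
mol N = 2 × 0.3003 g N₂ ÷ 28.014 g/mol = 0.021439 mol
Divide by the smallest (0.021439 mol): C 1.500, H 2.000, N 1.000
Multiplying each by 2 gives whole numbers: C 3.00, H 4.00, N 2.00

C3H4N2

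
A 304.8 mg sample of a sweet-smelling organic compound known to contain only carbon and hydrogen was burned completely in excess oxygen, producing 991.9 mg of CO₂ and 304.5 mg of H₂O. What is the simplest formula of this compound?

C2H3

mol C = 0.9919 g CO₂ ÷ 44.009 g/mol = 0.022539 mol
mol H = 2 × 0.3045 g H₂O ÷ 18.015 g/mol = 0.033805 mol
Divide by the smallest (0.022539 mol): C 1.000, H 1.500
Multiplying each by 2 gives whole numbers: C 2.00, H 3.00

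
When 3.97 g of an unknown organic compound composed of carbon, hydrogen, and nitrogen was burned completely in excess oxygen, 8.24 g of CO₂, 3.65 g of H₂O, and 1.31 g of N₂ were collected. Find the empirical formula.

C6H13N3

mol C = 8.24 g CO₂ ÷ 44.009 g/mol = 0.1872 mol
mol H = 2 × 3.65 g H₂O ÷ 18.015 g/mol = 0.4052 mol
mol N = 2 × 1.31 g N₂ ÷ 28.014 g/mol = 0.09352 mol
Divide by the smallest (0.09352 mol): C 2.002, H 4.333, N 1.000
Multiplying each by 3 gives whole numbers: C 6.01, H 13.00, N 3.00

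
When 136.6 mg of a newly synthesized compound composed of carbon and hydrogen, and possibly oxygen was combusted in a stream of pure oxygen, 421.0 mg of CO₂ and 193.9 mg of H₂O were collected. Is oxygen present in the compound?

no

mol C = 0.4210 g CO₂ ÷ 44.009 g/mol = 0.0095662 mol
mol H = 2 × 0.1939 g H₂O ÷ 18.015 g/mol = 0.021527 mol
C and H together account for 0.13660 g — essentially the entire 0.1366 g sample — so the compound contains no oxygen.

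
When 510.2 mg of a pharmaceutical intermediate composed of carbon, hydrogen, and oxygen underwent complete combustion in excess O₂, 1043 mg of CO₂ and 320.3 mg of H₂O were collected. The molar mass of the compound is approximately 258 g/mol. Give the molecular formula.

mol C = 1.043 g CO₂ ÷ 44.009 g/mol = 0.023700 mol
mol H = 2 × 0.3203 g H₂O ÷ 18.015 g/mol = 0.035559 mol
mass O = 0.5102 − (0.28466 + 0.035844) = 0.18970 g → mol O = 0.18970 ÷ 15.999 = 0.011857 mol
Divide by the smallest (0.011857 mol): C 1.999, H 2.999, O 1.000
Empirical formula: C2H3O
Empirical-formula mass = 43.05 g/mol; 258 ÷ 43.05 ≈ 6, so the molecular formula is C12H18O6.

C12H18O6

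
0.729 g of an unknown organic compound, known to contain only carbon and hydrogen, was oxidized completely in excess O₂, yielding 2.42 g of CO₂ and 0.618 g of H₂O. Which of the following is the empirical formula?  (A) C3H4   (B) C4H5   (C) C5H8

mol C = 2.42 g CO₂ ÷ 44.009 g/mol = 0.05499 mol
mol H = 2 × 0.618 g H₂O ÷ 18.015 g/mol = 0.06861 mol
Divide by the smallest (0.05499 mol): C 1.000, H 1.248
Multiplying each by 4 gives whole numbers: C 4.00, H 4.99

(B) C4H5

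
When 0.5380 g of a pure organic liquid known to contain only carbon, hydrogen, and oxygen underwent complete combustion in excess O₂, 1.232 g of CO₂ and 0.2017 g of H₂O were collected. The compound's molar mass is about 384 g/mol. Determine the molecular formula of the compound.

mol C = 1.232 g CO₂ ÷ 44.009 g/mol = 0.027994 mol
mol H = 2 × 0.2017 g H₂O ÷ 18.015 g/mol = 0.022392 mol
mass O = 0.5380 − (0.33624 + 0.022572) = 0.17919 g → mol O = 0.17919 ÷ 15.999 = 0.011200 mol
Divide by the smallest (0.011200 mol): C 2.499, H 1.999, O 1.000
Multiplying each by 2 gives whole numbers: C 5.00, H 4.00, O 2.00
Empirical formula: C5H4O2
Empirical-formula mass = 96.08 g/mol; 384 ÷ 96.08 ≈ 4, so the molecular formula is C20H16O8.

C20H16O8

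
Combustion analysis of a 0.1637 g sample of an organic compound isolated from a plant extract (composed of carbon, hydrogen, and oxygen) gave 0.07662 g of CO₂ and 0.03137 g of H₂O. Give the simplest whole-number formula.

CH2O5

mol C = 0.07662 g CO₂ ÷ 44.009 g/mol = 0.0017410 mol
mol H = 2 × 0.03137 g H₂O ÷ 18.015 g/mol = 0.0034827 mol
mass O = 0.1637 − (0.020911 + 0.0035105) = 0.13928 g → mol O = 0.13928 ÷ 15.999 = 0.0087054 mol
Divide by the smallest (0.0017410 mol): C 1.000, H 2.000, O 5.000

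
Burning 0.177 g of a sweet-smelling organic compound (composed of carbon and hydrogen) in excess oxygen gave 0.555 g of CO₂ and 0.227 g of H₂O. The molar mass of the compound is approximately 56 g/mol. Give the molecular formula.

C4H8

mol C = 0.555 g CO₂ ÷ 44.009 g/mol = 0.01261 mol
mol H = 2 × 0.227 g H₂O ÷ 18.015 g/mol = 0.02520 mol
Divide by the smallest (0.01261 mol): C 1.000, H 1.998
Empirical formula: CH2
Empirical-formula mass = 14.03 g/mol; 56 ÷ 14.03 ≈ 4, so the molecular formula is C4H8.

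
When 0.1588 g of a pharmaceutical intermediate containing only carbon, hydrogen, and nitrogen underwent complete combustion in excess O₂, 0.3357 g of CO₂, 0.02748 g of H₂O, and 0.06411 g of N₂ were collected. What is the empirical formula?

mol C = 0.3357 g CO₂ ÷ 44.009 g/mol = 0.0076280 mol
mol H = 2 × 0.02748 g H₂O ÷ 18.015 g/mol = 0.0030508 mol
mol N = 2 × 0.06411 g N₂ ÷ 28.014 g/mol = 0.0045770 mol
Divide by the smallest (0.0030508 mol): C 2.500, H 1.000, N 1.500
Multiplying each by 2 gives whole numbers: C 5.00, H 2.00, N 3.00

C5H2N3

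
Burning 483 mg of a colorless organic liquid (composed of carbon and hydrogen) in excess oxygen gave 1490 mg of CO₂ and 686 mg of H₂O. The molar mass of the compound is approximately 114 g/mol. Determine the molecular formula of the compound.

mol C = 1.49 g CO₂ ÷ 44.009 g/mol = 0.03386 mol
mol H = 2 × 0.686 g H₂O ÷ 18.015 g/mol = 0.07616 mol
Divide by the smallest (0.03386 mol): C 1.000, H 2.249
Multiplying each by 4 gives whole numbers: C 4.00, H 9.00
Empirical formula: C4H9
Empirical-formula mass = 57.12 g/mol; 114 ÷ 57.12 ≈ 2, so the molecular formula is C8H18.

C8H18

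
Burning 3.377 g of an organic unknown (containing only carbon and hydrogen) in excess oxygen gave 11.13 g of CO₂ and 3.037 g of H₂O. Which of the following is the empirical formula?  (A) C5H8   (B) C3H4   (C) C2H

mol C = 11.13 g CO₂ ÷ 44.009 g/mol = 0.25290 mol
mol H = 2 × 3.037 g H₂O ÷ 18.015 g/mol = 0.33716 mol
Divide by the smallest (0.25290 mol): C 1.000, H 1.333
Multiplying each by 3 gives whole numbers: C 3.00, H 4.00

(B) C3H4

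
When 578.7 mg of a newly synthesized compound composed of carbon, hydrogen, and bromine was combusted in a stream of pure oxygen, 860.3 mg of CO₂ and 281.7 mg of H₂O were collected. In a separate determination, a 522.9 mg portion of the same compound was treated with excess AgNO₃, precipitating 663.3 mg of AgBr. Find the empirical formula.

mol C = 0.8603 g CO₂ ÷ 44.009 g/mol = 0.019548 mol
mol H = 2 × 0.2817 g H₂O ÷ 18.015 g/mol = 0.031274 mol
From the AgBr data: mol Br per gram of compound = (0.6633 ÷ 187.772) ÷ 0.5229 = 0.0067555 mol/g, so in the 0.5787 g combustion sample mol Br = 0.0039094 mol
Divide by the smallest (0.0039094 mol): C 5.000, H 8.000, Br 1.000

C5H8Br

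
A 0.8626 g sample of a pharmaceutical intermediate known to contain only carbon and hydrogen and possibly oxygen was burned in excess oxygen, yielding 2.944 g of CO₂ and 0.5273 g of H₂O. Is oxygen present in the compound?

no

mol C = 2.944 g CO₂ ÷ 44.009 g/mol = 0.066895 mol
mol H = 2 × 0.5273 g H₂O ÷ 18.015 g/mol = 0.058540 mol
C and H together account for 0.86249 g — essentially the entire 0.8626 g sample — so the compound contains no oxygen.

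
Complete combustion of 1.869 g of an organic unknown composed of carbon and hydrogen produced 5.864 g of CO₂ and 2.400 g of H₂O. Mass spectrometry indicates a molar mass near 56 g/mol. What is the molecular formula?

C4H8

mol C = 5.864 g CO₂ ÷ 44.009 g/mol = 0.13325 mol
mol H = 2 × 2.400 g H₂O ÷ 18.015 g/mol = 0.26644 mol
Divide by the smallest (0.13325 mol): C 1.000, H 2.000
Empirical formula: CH2
Empirical-formula mass = 14.03 g/mol; 56 ÷ 14.03 ≈ 4, so the molecular formula is C4H8.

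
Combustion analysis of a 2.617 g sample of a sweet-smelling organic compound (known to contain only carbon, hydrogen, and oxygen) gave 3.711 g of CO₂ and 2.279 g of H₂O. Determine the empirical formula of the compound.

CH3O

mol C = 3.711 g CO₂ ÷ 44.009 g/mol = 0.084324 mol
mol H = 2 × 2.279 g H₂O ÷ 18.015 g/mol = 0.25301 mol
mass O = 2.617 − (1.0128 + 0.25504) = 1.3492 g → mol O = 1.3492 ÷ 15.999 = 0.084327 mol
Divide by the smallest (0.084324 mol): C 1.000, H 3.000, O 1.000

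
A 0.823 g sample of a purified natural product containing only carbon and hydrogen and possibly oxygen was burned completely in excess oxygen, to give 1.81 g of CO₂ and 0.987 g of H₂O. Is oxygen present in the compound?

yes

mol C = 1.81 g CO₂ ÷ 44.009 g/mol = 0.04113 mol
mol H = 2 × 0.987 g H₂O ÷ 18.015 g/mol = 0.1096 mol
C and H account for only 0.6044 g of the 0.823 g sample; the remaining 0.2186 g must be oxygen.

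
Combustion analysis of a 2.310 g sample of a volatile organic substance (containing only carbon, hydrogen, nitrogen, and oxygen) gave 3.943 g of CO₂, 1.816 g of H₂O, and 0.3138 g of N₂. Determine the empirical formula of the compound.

C4H9NO2

mol C = 3.943 g CO₂ ÷ 44.009 g/mol = 0.089595 mol
mol H = 2 × 1.816 g H₂O ÷ 18.015 g/mol = 0.20161 mol
mol N = 2 × 0.3138 g N₂ ÷ 28.014 g/mol = 0.022403 mol
mass O = 2.310 − (1.0761 + 0.20322 + 0.31380) = 0.71685 g → mol O = 0.71685 ÷ 15.999 = 0.044806 mol
Divide by the smallest (0.022403 mol): C 3.999, H 8.999, N 1.000, O 2.000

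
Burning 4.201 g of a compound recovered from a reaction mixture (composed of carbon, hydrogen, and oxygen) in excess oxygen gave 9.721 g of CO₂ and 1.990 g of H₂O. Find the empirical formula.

C8H8O3

mol C = 9.721 g CO₂ ÷ 44.009 g/mol = 0.22089 mol
mol H = 2 × 1.990 g H₂O ÷ 18.015 g/mol = 0.22093 mol
mass O = 4.201 − (2.6531 + 0.22269) = 1.3252 g → mol O = 1.3252 ÷ 15.999 = 0.082832 mol
Divide by the smallest (0.082832 mol): C 2.667, H 2.667, O 1.000
Multiplying each by 3 gives whole numbers: C 8.00, H 8.00, O 3.00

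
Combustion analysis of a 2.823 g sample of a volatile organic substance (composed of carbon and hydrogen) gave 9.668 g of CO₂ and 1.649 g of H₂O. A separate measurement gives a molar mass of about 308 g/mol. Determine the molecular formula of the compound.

mol C = 9.668 g CO₂ ÷ 44.009 g/mol = 0.21968 mol
mol H = 2 × 1.649 g H₂O ÷ 18.015 g/mol = 0.18307 mol
Divide by the smallest (0.18307 mol): C 1.200, H 1.000
Multiplying each by 5 gives whole numbers: C 6.00, H 5.00
Empirical formula: C6H5
Empirical-formula mass = 77.11 g/mol; 308 ÷ 77.11 ≈ 4, so the molecular formula is C24H20.

C24H20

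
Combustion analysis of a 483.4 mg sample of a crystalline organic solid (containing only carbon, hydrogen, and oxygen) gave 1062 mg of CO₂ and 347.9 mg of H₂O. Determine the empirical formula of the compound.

C5H8O2

mol C = 1.062 g CO₂ ÷ 44.009 g/mol = 0.024131 mol
mol H = 2 × 0.3479 g H₂O ÷ 18.015 g/mol = 0.038623 mol
mass O = 0.4834 − (0.28984 + 0.038932) = 0.15463 g → mol O = 0.15463 ÷ 15.999 = 0.0096647 mol
Divide by the smallest (0.0096647 mol): C 2.497, H 3.996, O 1.000
Multiplying each by 2 gives whole numbers: C 4.99, H 7.99, O 2.00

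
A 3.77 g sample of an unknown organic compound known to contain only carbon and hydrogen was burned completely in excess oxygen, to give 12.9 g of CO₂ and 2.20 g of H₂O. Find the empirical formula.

C6H5

mol C = 12.9 g CO₂ ÷ 44.009 g/mol = 0.2931 mol
mol H = 2 × 2.20 g H₂O ÷ 18.015 g/mol = 0.2442 mol
Divide by the smallest (0.2442 mol): C 1.200, H 1.000
Multiplying each by 5 gives whole numbers: C 6.00, H 5.00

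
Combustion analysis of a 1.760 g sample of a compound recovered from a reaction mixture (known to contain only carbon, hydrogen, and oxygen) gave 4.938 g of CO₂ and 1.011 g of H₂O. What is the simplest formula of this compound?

C6H6O

mol C = 4.938 g CO₂ ÷ 44.009 g/mol = 0.11220 mol
mol H = 2 × 1.011 g H₂O ÷ 18.015 g/mol = 0.11224 mol
mass O = 1.760 − (1.3477 + 0.11314) = 0.29918 g → mol O = 0.29918 ÷ 15.999 = 0.018700 mol
Divide by the smallest (0.018700 mol): C 6.000, H 6.002, O 1.000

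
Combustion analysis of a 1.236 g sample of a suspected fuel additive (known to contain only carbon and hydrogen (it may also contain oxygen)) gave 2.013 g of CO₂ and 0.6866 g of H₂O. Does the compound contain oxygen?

mol C = 2.013 g CO₂ ÷ 44.009 g/mol = 0.045741 mol
mol H = 2 × 0.6866 g H₂O ÷ 18.015 g/mol = 0.076225 mol
C and H account for only 0.62623 g of the 1.236 g sample; the remaining 0.60977 g must be oxygen.

yes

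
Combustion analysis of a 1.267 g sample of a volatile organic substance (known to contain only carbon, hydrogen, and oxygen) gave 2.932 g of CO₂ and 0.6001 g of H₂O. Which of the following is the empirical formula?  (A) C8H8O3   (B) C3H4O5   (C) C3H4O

mol C = 2.932 g CO₂ ÷ 44.009 g/mol = 0.066623 mol
mol H = 2 × 0.6001 g H₂O ÷ 18.015 g/mol = 0.066622 mol
mass O = 1.267 − (0.80021 + 0.067155) = 0.39964 g → mol O = 0.39964 ÷ 15.999 = 0.024979 mol
Divide by the smallest (0.024979 mol): C 2.667, H 2.667, O 1.000
Multiplying each by 3 gives whole numbers: C 8.00, H 8.00, O 3.00

(A) C8H8O3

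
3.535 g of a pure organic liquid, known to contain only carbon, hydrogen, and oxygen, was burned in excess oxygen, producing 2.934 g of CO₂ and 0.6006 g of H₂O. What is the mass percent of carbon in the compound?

22.65%

mol C = 2.934 g CO₂ ÷ 44.009 g/mol = 0.066668 mol
mol H = 2 × 0.6006 g H₂O ÷ 18.015 g/mol = 0.066678 mol
mass O = 3.535 − (0.80075 + 0.067211) = 2.6670 g → mol O = 2.6670 ÷ 15.999 = 0.16670 mol
mass % C = 0.80075 g ÷ 3.535 g × 100%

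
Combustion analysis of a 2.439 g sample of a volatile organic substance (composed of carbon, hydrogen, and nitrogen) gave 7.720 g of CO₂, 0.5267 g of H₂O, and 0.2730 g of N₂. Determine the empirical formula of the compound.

mol C = 7.720 g CO₂ ÷ 44.009 g/mol = 0.17542 mol
mol H = 2 × 0.5267 g H₂O ÷ 18.015 g/mol = 0.058473 mol
mol N = 2 × 0.2730 g N₂ ÷ 28.014 g/mol = 0.019490 mol
Divide by the smallest (0.019490 mol): C 9.000, H 3.000, N 1.000

C9H3N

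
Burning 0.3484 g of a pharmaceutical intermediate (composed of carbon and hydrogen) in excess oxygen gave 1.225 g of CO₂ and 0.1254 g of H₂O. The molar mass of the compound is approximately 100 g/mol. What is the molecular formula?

mol C = 1.225 g CO₂ ÷ 44.009 g/mol = 0.027835 mol
mol H = 2 × 0.1254 g H₂O ÷ 18.015 g/mol = 0.013922 mol
Divide by the smallest (0.013922 mol): C 1.999, H 1.000
Empirical formula: C2H
Empirical-formula mass = 25.03 g/mol; 100 ÷ 25.03 ≈ 4, so the molecular formula is C8H4.

C8H4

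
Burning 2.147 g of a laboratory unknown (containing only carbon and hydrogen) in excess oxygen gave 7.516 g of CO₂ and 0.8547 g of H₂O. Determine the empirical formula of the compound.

C9H5

mol C = 7.516 g CO₂ ÷ 44.009 g/mol = 0.17078 mol
mol H = 2 × 0.8547 g H₂O ÷ 18.015 g/mol = 0.094888 mol
Divide by the smallest (0.094888 mol): C 1.800, H 1.000
Multiplying each by 5 gives whole numbers: C 9.00, H 5.00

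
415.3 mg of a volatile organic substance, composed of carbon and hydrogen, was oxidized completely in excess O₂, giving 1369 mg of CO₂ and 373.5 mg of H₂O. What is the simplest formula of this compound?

C3H4

mol C = 1.369 g CO₂ ÷ 44.009 g/mol = 0.031107 mol
mol H = 2 × 0.3735 g H₂O ÷ 18.015 g/mol = 0.041465 mol
Divide by the smallest (0.031107 mol): C 1.000, H 1.333
Multiplying each by 3 gives whole numbers: C 3.00, H 4.00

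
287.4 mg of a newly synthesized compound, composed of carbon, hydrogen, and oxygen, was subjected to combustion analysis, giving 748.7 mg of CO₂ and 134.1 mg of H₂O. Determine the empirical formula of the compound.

C8H7O2

mol C = 0.7487 g CO₂ ÷ 44.009 g/mol = 0.017012 mol
mol H = 2 × 0.1341 g H₂O ÷ 18.015 g/mol = 0.014888 mol
mass O = 0.2874 − (0.20434 + 0.015007) = 0.068057 g → mol O = 0.068057 ÷ 15.999 = 0.0042538 mol
Divide by the smallest (0.0042538 mol): C 3.999, H 3.500, O 1.000
Multiplying each by 2 gives whole numbers: C 8.00, H 7.00, O 2.00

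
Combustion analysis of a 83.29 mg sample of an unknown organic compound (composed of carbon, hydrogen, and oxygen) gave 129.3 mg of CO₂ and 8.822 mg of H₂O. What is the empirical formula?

mol C = 0.1293 g CO₂ ÷ 44.009 g/mol = 0.0029380 mol
mol H = 2 × 0.008822 g H₂O ÷ 18.015 g/mol = 0.00097941 mol
mass O = 0.08329 − (0.035289 + 0.00098724) = 0.047014 g → mol O = 0.047014 ÷ 15.999 = 0.0029386 mol
Divide by the smallest (0.00097941 mol): C 3.000, H 1.000, O 3.000

C3HO3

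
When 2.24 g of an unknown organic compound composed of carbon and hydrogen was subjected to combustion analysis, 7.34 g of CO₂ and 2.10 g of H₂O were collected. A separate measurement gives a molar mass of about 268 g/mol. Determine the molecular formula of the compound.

mol C = 7.34 g CO₂ ÷ 44.009 g/mol = 0.1668 mol
mol H = 2 × 2.10 g H₂O ÷ 18.015 g/mol = 0.2331 mol
Divide by the smallest (0.1668 mol): C 1.000, H 1.398
Multiplying each by 5 gives whole numbers: C 5.00, H 6.99
Empirical formula: C5H7
Empirical-formula mass = 67.11 g/mol; 268 ÷ 67.11 ≈ 4, so the molecular formula is C20H28.

C20H28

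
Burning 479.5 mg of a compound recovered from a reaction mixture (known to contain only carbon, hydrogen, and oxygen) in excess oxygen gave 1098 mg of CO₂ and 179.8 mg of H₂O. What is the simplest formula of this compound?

C5H4O2

mol C = 1.098 g CO₂ ÷ 44.009 g/mol = 0.024949 mol
mol H = 2 × 0.1798 g H₂O ÷ 18.015 g/mol = 0.019961 mol
mass O = 0.4795 − (0.29967 + 0.020121) = 0.15971 g → mol O = 0.15971 ÷ 15.999 = 0.0099826 mol
Divide by the smallest (0.0099826 mol): C 2.499, H 2.000, O 1.000
Multiplying each by 2 gives whole numbers: C 5.00, H 4.00, O 2.00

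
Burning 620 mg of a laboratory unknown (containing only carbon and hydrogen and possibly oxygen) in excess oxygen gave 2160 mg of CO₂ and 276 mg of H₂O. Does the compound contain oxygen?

mol C = 2.16 g CO₂ ÷ 44.009 g/mol = 0.04908 mol
mol H = 2 × 0.276 g H₂O ÷ 18.015 g/mol = 0.03064 mol
C and H together account for 0.6204 g — essentially the entire 0.620 g sample — so the compound contains no oxygen.

no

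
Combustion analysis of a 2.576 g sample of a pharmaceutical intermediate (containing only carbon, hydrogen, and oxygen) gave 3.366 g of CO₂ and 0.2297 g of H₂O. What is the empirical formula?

mol C = 3.366 g CO₂ ÷ 44.009 g/mol = 0.076484 mol
mol H = 2 × 0.2297 g H₂O ÷ 18.015 g/mol = 0.025501 mol
mass O = 2.576 − (0.91865 + 0.025705) = 1.6316 g → mol O = 1.6316 ÷ 15.999 = 0.10198 mol
Divide by the smallest (0.025501 mol): C 2.999, H 1.000, O 3.999

C3HO4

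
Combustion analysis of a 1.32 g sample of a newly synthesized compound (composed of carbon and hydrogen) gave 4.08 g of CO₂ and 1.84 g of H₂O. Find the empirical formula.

mol C = 4.08 g CO₂ ÷ 44.009 g/mol = 0.09271 mol
mol H = 2 × 1.84 g H₂O ÷ 18.015 g/mol = 0.2043 mol
Divide by the smallest (0.09271 mol): C 1.000, H 2.203
Multiplying each by 5 gives whole numbers: C 5.00, H 11.02

C5H11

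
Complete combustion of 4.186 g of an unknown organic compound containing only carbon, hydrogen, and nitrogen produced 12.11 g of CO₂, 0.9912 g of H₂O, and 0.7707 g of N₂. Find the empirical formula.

mol C = 12.11 g CO₂ ÷ 44.009 g/mol = 0.27517 mol
mol H = 2 × 0.9912 g H₂O ÷ 18.015 g/mol = 0.11004 mol
mol N = 2 × 0.7707 g N₂ ÷ 28.014 g/mol = 0.055022 mol
Divide by the smallest (0.055022 mol): C 5.001, H 2.000, N 1.000

C5H2N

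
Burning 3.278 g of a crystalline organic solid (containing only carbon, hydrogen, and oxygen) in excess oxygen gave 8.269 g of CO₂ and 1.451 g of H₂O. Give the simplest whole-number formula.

C7H6O2

mol C = 8.269 g CO₂ ÷ 44.009 g/mol = 0.18789 mol
mol H = 2 × 1.451 g H₂O ÷ 18.015 g/mol = 0.16109 mol
mass O = 3.278 − (2.2568 + 0.16238) = 0.85884 g → mol O = 0.85884 ÷ 15.999 = 0.053681 mol
Divide by the smallest (0.053681 mol): C 3.500, H 3.001, O 1.000
Multiplying each by 2 gives whole numbers: C 7.00, H 6.00, O 2.00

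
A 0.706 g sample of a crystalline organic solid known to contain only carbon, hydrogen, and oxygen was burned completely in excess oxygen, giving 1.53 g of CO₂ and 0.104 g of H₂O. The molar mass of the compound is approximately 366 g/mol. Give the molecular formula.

C18H6O9

mol C = 1.53 g CO₂ ÷ 44.009 g/mol = 0.03477 mol
mol H = 2 × 0.104 g H₂O ÷ 18.015 g/mol = 0.01155 mol
mass O = 0.706 − (0.4176 + 0.01164) = 0.2768 g → mol O = 0.2768 ÷ 15.999 = 0.01730 mol
Divide by the smallest (0.01155 mol): C 3.011, H 1.000, O 1.498
Multiplying each by 2 gives whole numbers: C 6.02, H 2.00, O 3.00
Empirical formula: C6H2O3
Empirical-formula mass = 122.08 g/mol; 366 ÷ 122.08 ≈ 3, so the molecular formula is C18H6O9.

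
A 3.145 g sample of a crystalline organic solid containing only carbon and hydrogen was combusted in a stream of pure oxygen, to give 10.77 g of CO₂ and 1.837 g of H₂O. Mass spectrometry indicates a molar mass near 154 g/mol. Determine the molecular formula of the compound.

C12H10

mol C = 10.77 g CO₂ ÷ 44.009 g/mol = 0.24472 mol
mol H = 2 × 1.837 g H₂O ÷ 18.015 g/mol = 0.20394 mol
Divide by the smallest (0.20394 mol): C 1.200, H 1.000
Multiplying each by 5 gives whole numbers: C 6.00, H 5.00
Empirical formula: C6H5
Empirical-formula mass = 77.11 g/mol; 154 ÷ 77.11 ≈ 2, so the molecular formula is C12H10.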